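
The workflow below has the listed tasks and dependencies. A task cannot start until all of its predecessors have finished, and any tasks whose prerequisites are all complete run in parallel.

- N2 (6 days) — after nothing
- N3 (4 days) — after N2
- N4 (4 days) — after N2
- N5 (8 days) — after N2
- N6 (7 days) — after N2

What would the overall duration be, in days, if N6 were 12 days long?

18

Actual critical path: N2→N5 = 6+8 = 14 ⇒ 14 days.
N6 has 1 day of float (longest path through it is 13).
The binding chain switches to N2→N6 = 6+12 = 18; finish 18 days.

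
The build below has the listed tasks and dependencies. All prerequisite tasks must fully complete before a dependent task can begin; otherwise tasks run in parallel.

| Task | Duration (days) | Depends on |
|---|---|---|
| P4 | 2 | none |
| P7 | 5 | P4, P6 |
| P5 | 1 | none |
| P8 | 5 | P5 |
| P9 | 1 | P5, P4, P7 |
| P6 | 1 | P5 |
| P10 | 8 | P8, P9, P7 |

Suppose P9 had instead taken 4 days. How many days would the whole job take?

19

Critical path before the change: P4→P7→P9→P10 = 2+5+1+8 = 16 giving 16 days.
P9 lies on that path, so at 4 days the path becomes 19 days.
The critical path is still P4→P7→P9→P10; finish is now 19 days.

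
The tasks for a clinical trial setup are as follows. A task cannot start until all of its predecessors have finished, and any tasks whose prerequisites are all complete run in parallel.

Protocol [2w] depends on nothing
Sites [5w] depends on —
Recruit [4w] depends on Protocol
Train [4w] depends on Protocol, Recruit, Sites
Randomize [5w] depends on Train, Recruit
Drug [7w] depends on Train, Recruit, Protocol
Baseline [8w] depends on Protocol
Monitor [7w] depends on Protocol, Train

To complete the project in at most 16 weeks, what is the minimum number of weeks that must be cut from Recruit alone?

Current finish: 17 weeks; target: 16.
Recruit is on every critical path, so each week cut from Recruit cuts the finish by one (this holds down to a finish of 16).
Need 17 − 16 = 1 week off Recruit → Recruit becomes 3 weeks, finish becomes 16.

1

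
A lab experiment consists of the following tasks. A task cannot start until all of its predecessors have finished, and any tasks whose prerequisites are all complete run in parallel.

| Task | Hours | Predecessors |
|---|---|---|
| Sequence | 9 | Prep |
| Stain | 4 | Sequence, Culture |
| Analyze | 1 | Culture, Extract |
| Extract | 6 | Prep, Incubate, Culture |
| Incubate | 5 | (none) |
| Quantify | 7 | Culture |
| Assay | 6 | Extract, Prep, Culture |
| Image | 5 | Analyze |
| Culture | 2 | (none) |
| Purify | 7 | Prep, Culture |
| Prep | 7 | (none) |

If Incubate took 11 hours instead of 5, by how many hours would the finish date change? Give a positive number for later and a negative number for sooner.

3

The binding path is Prep→Sequence→Stain = 7+9+4 = 20; finish at 20 hours.
Incubate is off the critical path — its longest chain is 17 hours, giving 3 of slack.
The binding chain switches to Incubate→Extract→Assay = 11+6+6 = 23; finish 23 hours.
Change in finish: 23 − 20 = +3 hours.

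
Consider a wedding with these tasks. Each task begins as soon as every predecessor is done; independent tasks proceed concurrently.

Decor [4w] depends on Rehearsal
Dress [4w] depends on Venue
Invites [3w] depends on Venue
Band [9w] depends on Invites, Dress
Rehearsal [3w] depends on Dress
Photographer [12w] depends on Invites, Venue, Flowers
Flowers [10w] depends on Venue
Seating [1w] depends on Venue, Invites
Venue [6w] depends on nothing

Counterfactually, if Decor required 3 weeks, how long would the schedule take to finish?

28

Baseline: Venue→Flowers→Photographer = 6+10+12 = 28 → 28 weeks.
Decor is off the critical path — its longest chain is 17 weeks, giving 11 of slack.
That remains the longest chain; total 28 weeks.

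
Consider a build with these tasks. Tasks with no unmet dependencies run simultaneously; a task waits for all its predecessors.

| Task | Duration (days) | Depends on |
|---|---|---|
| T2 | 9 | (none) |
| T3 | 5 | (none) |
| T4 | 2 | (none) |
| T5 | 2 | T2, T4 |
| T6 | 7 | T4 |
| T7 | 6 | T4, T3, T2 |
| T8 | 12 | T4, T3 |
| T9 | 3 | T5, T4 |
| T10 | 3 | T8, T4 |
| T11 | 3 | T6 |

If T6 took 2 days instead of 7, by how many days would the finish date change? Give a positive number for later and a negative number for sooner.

As given, the longest chain is T3→T8→T10 = 5+12+3 = 20, so the finish is 20 days.
The longest path through T6 is only 12 days, so T6 has float 8.
That remains the longest chain; total 20 days.
Change in finish: 20 − 20 = +0 days.

0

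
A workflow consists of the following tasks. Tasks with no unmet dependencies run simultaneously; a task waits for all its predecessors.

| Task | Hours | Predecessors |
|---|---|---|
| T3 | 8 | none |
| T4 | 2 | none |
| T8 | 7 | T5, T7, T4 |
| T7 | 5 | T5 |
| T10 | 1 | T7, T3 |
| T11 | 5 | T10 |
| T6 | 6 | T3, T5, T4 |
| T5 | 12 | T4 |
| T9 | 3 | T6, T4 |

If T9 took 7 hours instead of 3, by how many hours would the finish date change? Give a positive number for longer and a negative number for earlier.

1

Baseline: T4→T5→T7→T8 = 2+12+5+7 = 26 → 26 hours.
T9 is off the critical path — its longest chain is 23 hours, giving 3 of slack.
New critical path: T4→T5→T6→T9 = 2+12+6+7 = 27 ⇒ 27 hours.
Change in finish: 27 − 26 = +1 hours.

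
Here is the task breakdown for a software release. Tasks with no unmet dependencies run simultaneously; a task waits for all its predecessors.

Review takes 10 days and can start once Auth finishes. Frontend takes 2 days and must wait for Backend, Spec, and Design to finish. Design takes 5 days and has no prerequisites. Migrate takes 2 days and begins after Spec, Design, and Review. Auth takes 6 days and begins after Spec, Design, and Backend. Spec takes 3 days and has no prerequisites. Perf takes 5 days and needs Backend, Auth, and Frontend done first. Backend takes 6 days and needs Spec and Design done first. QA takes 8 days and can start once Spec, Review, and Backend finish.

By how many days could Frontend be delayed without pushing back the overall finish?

Design→Backend→Auth→Review→QA = 5+6+6+10+8 = 35 sets the makespan at 35 days.
Frontend finishes as early as 13 and must finish by 30.
Slack of Frontend = 28 − 11 = 17 days.

17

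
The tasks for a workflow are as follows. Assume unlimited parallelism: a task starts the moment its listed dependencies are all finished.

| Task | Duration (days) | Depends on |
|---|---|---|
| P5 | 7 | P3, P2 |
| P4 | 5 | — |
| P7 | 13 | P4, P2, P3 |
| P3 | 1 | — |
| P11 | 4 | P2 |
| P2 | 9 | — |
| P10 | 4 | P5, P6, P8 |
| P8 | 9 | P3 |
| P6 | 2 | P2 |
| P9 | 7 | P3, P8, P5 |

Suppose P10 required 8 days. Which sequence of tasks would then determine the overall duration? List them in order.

P2, P5, P10

Baseline: P2→P5→P9 = 9+7+7 = 23 → 23 days.
P10 has 3 days of float (longest path through it is 20).
Now P2→P5→P10 = 9+7+8 = 24 is longest, so the finish becomes 24 days.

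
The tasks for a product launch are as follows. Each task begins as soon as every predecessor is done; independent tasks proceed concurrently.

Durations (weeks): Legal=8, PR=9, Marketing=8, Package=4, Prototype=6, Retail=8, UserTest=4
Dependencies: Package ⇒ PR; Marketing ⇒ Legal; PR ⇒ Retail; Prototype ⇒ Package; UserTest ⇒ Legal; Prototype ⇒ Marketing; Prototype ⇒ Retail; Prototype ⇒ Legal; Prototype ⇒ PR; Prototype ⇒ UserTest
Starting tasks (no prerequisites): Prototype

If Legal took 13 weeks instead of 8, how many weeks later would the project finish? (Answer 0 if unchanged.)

0

The binding path is Prototype→Package→PR→Retail = 6+4+9+8 = 27; finish at 27 weeks.
Legal has 5 weeks of float (longest path through it is 22).
The critical path is still Prototype→Package→PR→Retail; finish is now 27 weeks.
Change in finish: 27 − 27 = +0 weeks.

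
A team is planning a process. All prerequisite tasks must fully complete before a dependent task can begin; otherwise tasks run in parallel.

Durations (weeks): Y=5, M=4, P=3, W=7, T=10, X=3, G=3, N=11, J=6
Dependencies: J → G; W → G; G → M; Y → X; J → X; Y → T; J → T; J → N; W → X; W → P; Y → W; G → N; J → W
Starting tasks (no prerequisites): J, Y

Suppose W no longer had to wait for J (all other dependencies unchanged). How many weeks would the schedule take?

With the dependency in place, J→W→G→N = 6+7+3+11 = 27 sets the finish at 27 weeks.
Without J→W, W's earliest start moves from 6 to 5.
The longest chain is now Y→W→G→N = 5+7+3+11 = 26, so the schedule takes 26 weeks.

26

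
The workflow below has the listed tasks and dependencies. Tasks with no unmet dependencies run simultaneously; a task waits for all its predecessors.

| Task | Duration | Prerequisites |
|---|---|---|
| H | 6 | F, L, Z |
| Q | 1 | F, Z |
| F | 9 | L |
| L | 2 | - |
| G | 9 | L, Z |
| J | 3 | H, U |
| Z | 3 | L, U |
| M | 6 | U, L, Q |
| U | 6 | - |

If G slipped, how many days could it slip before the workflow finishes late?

2

L→F→H→J = 2+9+6+3 = 20 sets the makespan at 20 days.
The longest chain containing G totals 18 days.
Float = 20 − 18 = 2.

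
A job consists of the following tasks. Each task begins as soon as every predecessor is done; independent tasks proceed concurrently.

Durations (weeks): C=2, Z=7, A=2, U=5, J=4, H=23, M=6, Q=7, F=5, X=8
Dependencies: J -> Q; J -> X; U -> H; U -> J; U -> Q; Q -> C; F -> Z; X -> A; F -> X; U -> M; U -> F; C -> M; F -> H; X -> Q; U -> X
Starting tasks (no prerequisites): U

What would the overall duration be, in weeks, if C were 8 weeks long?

Actual critical path: U→F→X→Q→C→M = 5+5+8+7+2+6 = 33 ⇒ 33 weeks.
C lies on that path, so at 8 weeks the path becomes 39 weeks.
The critical path is still U→F→X→Q→C→M; finish is now 39 weeks.

39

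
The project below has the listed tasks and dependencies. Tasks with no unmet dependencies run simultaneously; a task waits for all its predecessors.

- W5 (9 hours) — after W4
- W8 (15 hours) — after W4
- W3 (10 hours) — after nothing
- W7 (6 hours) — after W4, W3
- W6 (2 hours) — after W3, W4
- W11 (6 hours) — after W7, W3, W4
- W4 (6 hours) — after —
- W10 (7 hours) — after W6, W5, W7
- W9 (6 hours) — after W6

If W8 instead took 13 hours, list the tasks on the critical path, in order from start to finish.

W3, W7, W10

Critical path before the change: W3→W7→W10 = 10+6+7 = 23 giving 23 hours.
W8 is off the critical path — its longest chain is 21 hours, giving 2 of slack.
The critical path is still W3→W7→W10; finish is now 23 hours.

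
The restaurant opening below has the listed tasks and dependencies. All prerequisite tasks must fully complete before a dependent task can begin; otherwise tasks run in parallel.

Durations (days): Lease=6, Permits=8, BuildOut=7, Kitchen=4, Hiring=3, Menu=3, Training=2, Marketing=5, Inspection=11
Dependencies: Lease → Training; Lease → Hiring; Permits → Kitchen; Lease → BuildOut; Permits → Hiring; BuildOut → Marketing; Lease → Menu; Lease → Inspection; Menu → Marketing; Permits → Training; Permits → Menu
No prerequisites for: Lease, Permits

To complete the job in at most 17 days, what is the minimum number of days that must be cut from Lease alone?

Current finish: 18 days; target: 17.
Lease is on every critical path, so each day cut from Lease cuts the finish by one (this holds down to a finish of 16).
Need 18 − 17 = 1 day off Lease → Lease becomes 5 days, finish becomes 17.

1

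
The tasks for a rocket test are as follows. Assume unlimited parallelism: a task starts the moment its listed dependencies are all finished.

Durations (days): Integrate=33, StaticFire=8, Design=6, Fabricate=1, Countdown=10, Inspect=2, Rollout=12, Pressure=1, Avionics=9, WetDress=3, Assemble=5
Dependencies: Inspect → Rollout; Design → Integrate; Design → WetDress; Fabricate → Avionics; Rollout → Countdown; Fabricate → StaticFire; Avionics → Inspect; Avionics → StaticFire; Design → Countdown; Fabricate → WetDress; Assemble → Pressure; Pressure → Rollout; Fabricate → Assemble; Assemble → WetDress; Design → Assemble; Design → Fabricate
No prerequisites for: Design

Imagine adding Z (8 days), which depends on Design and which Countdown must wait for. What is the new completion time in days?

Originally the job takes 40 days.
With Z inserted, Countdown now waits for max(Design, Rollout, Z).
New critical path: Design→Fabricate→Avionics→Inspect→Rollout→Countdown = 6+1+9+2+12+10 = 40 ⇒ 40 days.

40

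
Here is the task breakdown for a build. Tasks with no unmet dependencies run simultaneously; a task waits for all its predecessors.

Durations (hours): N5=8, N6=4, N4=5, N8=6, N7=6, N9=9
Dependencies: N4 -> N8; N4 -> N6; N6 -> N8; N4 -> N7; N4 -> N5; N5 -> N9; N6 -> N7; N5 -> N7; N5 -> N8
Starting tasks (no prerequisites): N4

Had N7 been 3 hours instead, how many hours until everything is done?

Baseline: N4→N5→N9 = 5+8+9 = 22 → 22 hours.
The longest path through N7 is only 19 hours, so N7 has float 3.
No other chain overtakes it, so the finish is 22 hours.

22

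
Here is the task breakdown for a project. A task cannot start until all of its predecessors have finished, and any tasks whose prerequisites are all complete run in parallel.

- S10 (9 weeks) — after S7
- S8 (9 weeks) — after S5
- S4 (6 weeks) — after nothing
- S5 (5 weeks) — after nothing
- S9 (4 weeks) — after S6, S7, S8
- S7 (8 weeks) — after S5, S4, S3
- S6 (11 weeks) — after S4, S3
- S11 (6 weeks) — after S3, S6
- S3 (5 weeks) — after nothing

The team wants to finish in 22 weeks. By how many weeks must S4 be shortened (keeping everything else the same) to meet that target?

Current finish: 23 weeks; target: 22.
S4 is on every critical path, so each week cut from S4 cuts the finish by one (this holds down to a finish of 22).
Need 23 − 22 = 1 week off S4 → S4 becomes 5 weeks, finish becomes 22.

1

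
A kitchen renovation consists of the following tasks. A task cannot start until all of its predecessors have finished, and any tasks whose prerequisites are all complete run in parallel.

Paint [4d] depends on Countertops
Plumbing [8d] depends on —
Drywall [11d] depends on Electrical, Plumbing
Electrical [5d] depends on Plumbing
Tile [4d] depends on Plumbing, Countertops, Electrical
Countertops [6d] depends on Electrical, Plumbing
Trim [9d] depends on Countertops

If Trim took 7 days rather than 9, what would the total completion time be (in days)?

The binding path is Plumbing→Electrical→Countertops→Trim = 8+5+6+9 = 28; finish at 28 days.
Trim is on the critical path; changing it to 7 makes that path 26 days.
The critical path is still Plumbing→Electrical→Countertops→Trim; finish is now 26 days.

26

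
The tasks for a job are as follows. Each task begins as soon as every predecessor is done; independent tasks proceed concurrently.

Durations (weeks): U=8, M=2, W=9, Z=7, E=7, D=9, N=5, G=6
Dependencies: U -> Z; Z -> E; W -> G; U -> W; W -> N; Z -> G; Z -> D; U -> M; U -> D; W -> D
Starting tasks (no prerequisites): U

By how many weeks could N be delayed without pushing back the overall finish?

4

The longest chain is U→W→D = 8+9+9 = 26; overall finish 26 weeks.
The longest chain containing N totals 22 weeks.
Float = 26 − 22 = 4.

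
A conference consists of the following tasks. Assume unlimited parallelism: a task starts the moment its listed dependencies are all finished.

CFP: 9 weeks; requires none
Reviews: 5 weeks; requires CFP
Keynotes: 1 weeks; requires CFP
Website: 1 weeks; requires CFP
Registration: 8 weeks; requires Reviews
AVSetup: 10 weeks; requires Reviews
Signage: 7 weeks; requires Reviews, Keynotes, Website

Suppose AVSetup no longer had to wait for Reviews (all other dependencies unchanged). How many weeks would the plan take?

22

With the dependency in place, CFP→Reviews→AVSetup = 9+5+10 = 24 sets the finish at 24 weeks.
Without Reviews→AVSetup, AVSetup's earliest start moves from 14 to 0.
The longest chain is now CFP→Reviews→Registration = 9+5+8 = 22, so the plan takes 22 weeks.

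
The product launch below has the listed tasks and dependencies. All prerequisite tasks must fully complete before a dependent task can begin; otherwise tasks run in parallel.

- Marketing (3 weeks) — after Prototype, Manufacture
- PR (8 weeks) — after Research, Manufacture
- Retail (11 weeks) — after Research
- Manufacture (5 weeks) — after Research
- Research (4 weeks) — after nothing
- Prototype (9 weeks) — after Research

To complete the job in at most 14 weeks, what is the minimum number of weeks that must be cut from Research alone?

Current finish: 17 weeks; target: 14.
Research is on every critical path, so each week cut from Research cuts the finish by one (this holds down to a finish of 14).
Need 17 − 14 = 3 weeks off Research → Research becomes 1 week, finish becomes 14.

3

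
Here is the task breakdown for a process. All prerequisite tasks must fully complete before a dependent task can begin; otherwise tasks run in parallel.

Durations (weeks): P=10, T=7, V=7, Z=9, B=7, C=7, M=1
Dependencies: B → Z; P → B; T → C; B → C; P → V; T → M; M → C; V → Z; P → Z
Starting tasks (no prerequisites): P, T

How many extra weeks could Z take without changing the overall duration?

The longest chain is P→B→Z = 10+7+9 = 26; overall finish 26 weeks.
The longest chain containing Z totals 26 weeks.
Slack of Z = 17 − 17 = 0 weeks.

0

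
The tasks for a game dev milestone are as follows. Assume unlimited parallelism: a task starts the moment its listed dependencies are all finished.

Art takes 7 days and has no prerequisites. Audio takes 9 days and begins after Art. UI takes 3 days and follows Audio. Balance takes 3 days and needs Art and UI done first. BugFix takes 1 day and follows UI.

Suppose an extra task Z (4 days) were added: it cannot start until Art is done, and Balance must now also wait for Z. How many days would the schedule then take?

22

Originally the schedule takes 22 days.
With Z inserted, Balance now waits for max(Art, UI, Z).
New critical path: Art→Audio→UI→Balance = 7+9+3+3 = 22 ⇒ 22 days.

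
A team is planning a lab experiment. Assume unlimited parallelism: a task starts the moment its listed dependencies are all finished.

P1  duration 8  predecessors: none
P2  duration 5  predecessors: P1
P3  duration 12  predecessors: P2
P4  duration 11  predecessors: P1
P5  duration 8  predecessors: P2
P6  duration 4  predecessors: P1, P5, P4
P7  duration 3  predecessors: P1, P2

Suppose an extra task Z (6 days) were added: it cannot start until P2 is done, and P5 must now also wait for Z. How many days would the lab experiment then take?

Originally the lab experiment takes 25 days.
With Z inserted, P5 now waits for max(P2, Z).
New critical path: P1→P2→Z→P5→P6 = 8+5+6+8+4 = 31 ⇒ 31 days.

31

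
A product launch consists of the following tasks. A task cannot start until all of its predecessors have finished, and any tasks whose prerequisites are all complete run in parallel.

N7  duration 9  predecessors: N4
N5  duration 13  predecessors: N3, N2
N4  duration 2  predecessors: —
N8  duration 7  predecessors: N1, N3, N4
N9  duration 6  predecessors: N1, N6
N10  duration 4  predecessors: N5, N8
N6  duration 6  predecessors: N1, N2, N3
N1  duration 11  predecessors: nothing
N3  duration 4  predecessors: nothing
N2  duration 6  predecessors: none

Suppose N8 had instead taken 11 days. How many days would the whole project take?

26

As given, the longest chain is N1→N6→N9 = 11+6+6 = 23, so the finish is 23 days.
N8 has 1 day of float (longest path through it is 22).
Now N1→N8→N10 = 11+11+4 = 26 is longest, so the finish becomes 26 days.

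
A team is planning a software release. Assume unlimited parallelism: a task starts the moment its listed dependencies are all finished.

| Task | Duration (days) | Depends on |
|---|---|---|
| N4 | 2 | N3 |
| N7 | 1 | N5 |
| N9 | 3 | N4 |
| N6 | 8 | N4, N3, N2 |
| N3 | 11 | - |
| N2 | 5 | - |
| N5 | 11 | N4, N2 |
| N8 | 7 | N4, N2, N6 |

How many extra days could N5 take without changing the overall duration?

3

The longest chain is N3→N4→N6→N8 = 11+2+8+7 = 28; overall finish 28 days.
The longest chain containing N5 totals 25 days.
So N5 can slip 27 − 24 = 3 days.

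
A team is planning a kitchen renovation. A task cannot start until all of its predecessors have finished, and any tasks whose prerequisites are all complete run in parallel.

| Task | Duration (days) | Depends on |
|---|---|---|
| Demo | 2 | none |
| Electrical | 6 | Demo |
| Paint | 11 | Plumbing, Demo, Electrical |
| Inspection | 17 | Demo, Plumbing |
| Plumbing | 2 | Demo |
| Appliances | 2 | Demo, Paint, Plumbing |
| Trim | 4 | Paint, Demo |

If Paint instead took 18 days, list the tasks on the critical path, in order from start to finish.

Critical path before the change: Demo→Electrical→Paint→Trim = 2+6+11+4 = 23 giving 23 days.
Since Paint is critical, the +7 change carries straight to that chain (now 30 days).
That remains the longest chain; total 30 days.

Demo, Electrical, Paint, Trim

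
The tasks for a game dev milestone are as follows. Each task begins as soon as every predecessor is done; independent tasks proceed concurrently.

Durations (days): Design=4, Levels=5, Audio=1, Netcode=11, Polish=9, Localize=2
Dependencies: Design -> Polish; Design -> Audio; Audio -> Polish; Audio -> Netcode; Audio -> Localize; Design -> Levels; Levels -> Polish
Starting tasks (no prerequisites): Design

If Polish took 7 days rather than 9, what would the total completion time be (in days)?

Critical path before the change: Design→Levels→Polish = 4+5+9 = 18 giving 18 days.
Polish is on the critical path; changing it to 7 makes that path 16 days.
The critical path is still Design→Levels→Polish; finish is now 16 days.

16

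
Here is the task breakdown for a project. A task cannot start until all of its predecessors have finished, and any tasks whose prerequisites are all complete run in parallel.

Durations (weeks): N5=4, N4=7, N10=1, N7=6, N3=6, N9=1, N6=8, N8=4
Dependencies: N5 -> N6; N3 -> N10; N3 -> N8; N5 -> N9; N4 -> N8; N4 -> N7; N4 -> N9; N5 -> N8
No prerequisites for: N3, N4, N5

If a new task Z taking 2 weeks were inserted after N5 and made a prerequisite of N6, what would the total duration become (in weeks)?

14

Originally the project takes 13 weeks.
With Z inserted, N6 now waits for max(N5, Z).
New critical path: N5→Z→N6 = 4+2+8 = 14 ⇒ 14 weeks.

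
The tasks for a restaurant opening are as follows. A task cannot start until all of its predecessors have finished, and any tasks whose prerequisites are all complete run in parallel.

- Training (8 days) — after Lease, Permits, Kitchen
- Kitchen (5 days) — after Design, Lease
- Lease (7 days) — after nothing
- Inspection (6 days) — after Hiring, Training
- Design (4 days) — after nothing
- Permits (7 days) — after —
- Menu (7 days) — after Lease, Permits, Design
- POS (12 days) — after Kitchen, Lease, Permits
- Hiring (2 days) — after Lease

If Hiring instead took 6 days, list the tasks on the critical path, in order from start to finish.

Lease, Kitchen, Training, Inspection

Actual critical path: Lease→Kitchen→Training→Inspection = 7+5+8+6 = 26 ⇒ 26 days.
Hiring is off the critical path — its longest chain is 15 days, giving 11 of slack.
The critical path is still Lease→Kitchen→Training→Inspection; finish is now 26 days.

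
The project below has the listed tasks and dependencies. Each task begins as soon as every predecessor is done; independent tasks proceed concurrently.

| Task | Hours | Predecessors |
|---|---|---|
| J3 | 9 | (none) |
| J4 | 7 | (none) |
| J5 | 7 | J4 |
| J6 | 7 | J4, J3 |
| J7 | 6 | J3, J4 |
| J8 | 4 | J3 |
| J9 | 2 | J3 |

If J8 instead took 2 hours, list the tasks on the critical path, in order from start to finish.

The binding path is J3→J6 = 9+7 = 16; finish at 16 hours.
J8 is off the critical path — its longest chain is 13 hours, giving 3 of slack.
The critical path is still J3→J6; finish is now 16 hours.

J3, J6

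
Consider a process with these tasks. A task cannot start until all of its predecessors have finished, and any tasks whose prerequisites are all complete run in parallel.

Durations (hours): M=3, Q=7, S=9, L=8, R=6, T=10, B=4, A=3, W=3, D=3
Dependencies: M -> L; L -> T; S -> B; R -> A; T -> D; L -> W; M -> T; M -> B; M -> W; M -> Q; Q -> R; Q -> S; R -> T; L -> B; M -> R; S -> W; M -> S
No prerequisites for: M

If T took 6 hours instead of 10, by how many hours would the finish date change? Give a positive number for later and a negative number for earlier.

The binding path is M→Q→R→T→D = 3+7+6+10+3 = 29; finish at 29 hours.
T lies on that path, so at 6 hours the path becomes 25 hours.
No other chain overtakes it, so the finish is 25 hours.
Change in finish: 25 − 29 = -4 hours.

-4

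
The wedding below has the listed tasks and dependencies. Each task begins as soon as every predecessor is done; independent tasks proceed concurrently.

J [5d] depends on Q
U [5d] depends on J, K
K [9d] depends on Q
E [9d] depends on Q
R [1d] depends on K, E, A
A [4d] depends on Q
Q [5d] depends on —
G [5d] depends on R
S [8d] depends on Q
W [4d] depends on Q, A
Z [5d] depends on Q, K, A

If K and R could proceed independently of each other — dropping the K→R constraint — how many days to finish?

Before: longest chain Q→K→R→G = 5+9+1+5 = 20, finish 20.
Dropping K→R doesn't change R's earliest start (14); another predecessor still binds.
After: Q→E→R→G = 5+9+1+5 = 20 → 20 days.

20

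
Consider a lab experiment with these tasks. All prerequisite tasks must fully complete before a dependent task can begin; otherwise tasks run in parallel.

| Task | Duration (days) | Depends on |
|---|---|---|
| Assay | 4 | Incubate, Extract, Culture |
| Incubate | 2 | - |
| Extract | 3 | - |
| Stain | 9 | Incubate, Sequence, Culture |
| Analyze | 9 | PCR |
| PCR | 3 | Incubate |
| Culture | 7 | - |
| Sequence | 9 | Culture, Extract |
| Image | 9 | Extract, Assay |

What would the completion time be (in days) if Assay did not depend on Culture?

25

Before: longest chain Culture→Sequence→Stain = 7+9+9 = 25, finish 25.
Without Culture→Assay, Assay's earliest start moves from 7 to 3.
The longest chain is now Culture→Sequence→Stain = 7+9+9 = 25, so the plan takes 25 days.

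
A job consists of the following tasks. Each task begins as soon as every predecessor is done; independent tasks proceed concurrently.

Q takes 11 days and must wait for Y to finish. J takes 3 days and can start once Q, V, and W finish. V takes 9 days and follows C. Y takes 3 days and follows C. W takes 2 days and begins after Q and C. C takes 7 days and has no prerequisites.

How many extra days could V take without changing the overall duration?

7

The longest chain is C→Y→Q→W→J = 7+3+11+2+3 = 26; overall finish 26 days.
V finishes as early as 16 and must finish by 23.
Slack of V = 14 − 7 = 7 days.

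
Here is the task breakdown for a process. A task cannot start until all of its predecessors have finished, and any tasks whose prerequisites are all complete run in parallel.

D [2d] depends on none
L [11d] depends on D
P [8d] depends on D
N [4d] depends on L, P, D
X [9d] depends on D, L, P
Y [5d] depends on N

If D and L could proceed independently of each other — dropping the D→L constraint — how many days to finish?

With the dependency in place, D→L→N→Y = 2+11+4+5 = 22 sets the finish at 22 days.
Without D→L, L's earliest start moves from 2 to 0.
After: L→N→Y = 11+4+5 = 20 → 20 days.

20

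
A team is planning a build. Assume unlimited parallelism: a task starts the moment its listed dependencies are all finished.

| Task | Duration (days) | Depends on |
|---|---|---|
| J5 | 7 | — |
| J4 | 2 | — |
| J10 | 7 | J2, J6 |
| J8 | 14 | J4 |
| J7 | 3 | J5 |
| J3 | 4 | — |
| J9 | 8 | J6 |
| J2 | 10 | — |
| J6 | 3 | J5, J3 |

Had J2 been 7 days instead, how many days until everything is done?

18

As given, the longest chain is J5→J6→J9 = 7+3+8 = 18, so the finish is 18 days.
J2 has 1 day of float (longest path through it is 17).
No other chain overtakes it, so the finish is 18 days.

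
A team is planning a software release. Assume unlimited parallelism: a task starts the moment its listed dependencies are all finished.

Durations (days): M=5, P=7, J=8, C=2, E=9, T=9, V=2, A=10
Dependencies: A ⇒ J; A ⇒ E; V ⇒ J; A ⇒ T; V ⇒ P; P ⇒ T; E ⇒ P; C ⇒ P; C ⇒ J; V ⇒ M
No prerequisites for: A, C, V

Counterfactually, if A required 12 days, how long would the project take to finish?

As given, the longest chain is A→E→P→T = 10+9+7+9 = 35, so the finish is 35 days.
Since A is critical, the +2 change carries straight to that chain (now 37 days).
No other chain overtakes it, so the finish is 37 days.

37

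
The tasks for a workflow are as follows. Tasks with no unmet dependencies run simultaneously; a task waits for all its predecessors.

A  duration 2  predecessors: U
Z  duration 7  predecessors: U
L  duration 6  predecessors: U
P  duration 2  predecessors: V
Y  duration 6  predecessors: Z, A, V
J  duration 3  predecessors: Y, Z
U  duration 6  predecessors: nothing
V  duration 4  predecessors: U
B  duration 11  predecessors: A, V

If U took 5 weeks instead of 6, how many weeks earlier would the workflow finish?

1

The binding path is U→Z→Y→J = 6+7+6+3 = 22; finish at 22 weeks.
Since U is critical, the -1 change carries straight to that chain (now 21 weeks).
No other chain overtakes it, so the finish is 21 weeks.
Change in finish: 21 − 22 = -1 weeks.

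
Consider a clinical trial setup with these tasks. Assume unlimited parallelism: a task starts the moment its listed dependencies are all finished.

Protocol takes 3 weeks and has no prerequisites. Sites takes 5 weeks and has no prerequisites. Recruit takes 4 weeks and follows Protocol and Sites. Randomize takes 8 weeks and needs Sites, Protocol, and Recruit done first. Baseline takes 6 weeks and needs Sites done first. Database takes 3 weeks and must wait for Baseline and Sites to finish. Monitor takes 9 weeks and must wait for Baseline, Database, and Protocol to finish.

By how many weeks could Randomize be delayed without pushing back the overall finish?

The longest chain is Sites→Baseline→Database→Monitor = 5+6+3+9 = 23; overall finish 23 weeks.
Longest path through Randomize: 17 weeks (earliest finish 17, latest finish 23).
Float = 23 − 17 = 6.

6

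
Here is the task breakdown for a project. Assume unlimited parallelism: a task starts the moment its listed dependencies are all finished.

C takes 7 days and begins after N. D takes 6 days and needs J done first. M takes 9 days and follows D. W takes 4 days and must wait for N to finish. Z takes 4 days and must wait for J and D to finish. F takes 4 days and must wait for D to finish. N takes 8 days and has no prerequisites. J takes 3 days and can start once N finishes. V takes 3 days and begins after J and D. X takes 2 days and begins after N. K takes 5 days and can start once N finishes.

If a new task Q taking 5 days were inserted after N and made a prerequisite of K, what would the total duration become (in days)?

Originally the plan takes 26 days.
With Q inserted, K now waits for max(N, Q).
New critical path: N→J→D→M = 8+3+6+9 = 26 ⇒ 26 days.

26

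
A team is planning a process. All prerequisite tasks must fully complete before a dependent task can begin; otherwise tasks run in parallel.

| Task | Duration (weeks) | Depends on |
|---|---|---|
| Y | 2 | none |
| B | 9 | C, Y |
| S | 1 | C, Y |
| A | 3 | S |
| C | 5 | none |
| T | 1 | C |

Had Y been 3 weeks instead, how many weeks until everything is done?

14

The binding path is C→B = 5+9 = 14; finish at 14 weeks.
Y is off the critical path — its longest chain is 11 weeks, giving 3 of slack.
That remains the longest chain; total 14 weeks.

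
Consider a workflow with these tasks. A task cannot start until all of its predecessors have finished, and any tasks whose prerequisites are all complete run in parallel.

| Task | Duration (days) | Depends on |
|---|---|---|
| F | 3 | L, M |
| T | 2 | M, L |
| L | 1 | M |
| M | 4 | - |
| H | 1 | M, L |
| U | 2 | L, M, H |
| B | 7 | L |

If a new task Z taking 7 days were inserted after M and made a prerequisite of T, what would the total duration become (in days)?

13

Originally the project takes 12 days.
With Z inserted, T now waits for max(M, L, Z).
New critical path: M→Z→T = 4+7+2 = 13 ⇒ 13 days.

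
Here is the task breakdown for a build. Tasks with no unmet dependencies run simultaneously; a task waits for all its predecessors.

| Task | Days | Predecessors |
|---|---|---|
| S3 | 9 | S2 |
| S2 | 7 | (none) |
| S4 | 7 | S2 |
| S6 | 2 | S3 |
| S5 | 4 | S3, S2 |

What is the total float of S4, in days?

6

Critical path: S2→S3→S5 = 7+9+4 = 20, so the finish is 20 days.
Longest path through S4: 14 days (earliest finish 14, latest finish 20).
Slack of S4 = 13 − 7 = 6 days.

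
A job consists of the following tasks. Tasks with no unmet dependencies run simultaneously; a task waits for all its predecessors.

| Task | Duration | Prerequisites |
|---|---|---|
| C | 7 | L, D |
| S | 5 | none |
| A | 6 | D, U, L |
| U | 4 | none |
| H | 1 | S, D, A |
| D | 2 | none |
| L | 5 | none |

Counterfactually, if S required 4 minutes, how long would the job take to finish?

Baseline: L→C = 5+7 = 12 → 12 minutes.
S has 6 minutes of float (longest path through it is 6).
The critical path is still L→C; finish is now 12 minutes.

12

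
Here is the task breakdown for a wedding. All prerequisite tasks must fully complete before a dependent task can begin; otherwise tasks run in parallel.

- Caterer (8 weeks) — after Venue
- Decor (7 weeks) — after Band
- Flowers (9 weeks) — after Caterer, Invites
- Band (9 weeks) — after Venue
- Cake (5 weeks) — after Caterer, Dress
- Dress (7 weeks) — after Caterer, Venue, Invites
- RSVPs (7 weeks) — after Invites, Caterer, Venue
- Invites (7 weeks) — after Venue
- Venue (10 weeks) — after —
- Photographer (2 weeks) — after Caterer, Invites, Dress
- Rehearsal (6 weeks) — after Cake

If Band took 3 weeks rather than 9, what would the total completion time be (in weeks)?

Critical path before the change: Venue→Caterer→Dress→Cake→Rehearsal = 10+8+7+5+6 = 36 giving 36 weeks.
Band is off the critical path — its longest chain is 26 weeks, giving 10 of slack.
No other chain overtakes it, so the finish is 36 weeks.

36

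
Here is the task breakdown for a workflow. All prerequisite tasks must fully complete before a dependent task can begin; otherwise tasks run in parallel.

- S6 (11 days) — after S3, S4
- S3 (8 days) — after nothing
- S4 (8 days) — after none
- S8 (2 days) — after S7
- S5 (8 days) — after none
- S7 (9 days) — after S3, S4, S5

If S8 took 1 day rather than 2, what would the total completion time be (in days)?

19

Actual critical path: S3→S7→S8 = 8+9+2 = 19 ⇒ 19 days.
S8 is on the critical path; changing it to 1 makes that path 18 days.
New critical path: S3→S6 = 8+11 = 19 ⇒ 19 days.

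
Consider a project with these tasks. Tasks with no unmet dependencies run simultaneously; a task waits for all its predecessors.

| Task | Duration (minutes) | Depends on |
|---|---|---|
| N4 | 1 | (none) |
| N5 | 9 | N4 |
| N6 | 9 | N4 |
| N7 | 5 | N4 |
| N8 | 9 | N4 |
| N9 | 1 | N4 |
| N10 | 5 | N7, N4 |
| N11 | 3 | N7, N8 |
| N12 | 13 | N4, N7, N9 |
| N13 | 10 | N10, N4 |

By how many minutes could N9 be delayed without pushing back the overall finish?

6

N4→N7→N10→N13 = 1+5+5+10 = 21 sets the makespan at 21 minutes.
N9 finishes as early as 2 and must finish by 8.
Slack of N9 = 7 − 1 = 6 minutes.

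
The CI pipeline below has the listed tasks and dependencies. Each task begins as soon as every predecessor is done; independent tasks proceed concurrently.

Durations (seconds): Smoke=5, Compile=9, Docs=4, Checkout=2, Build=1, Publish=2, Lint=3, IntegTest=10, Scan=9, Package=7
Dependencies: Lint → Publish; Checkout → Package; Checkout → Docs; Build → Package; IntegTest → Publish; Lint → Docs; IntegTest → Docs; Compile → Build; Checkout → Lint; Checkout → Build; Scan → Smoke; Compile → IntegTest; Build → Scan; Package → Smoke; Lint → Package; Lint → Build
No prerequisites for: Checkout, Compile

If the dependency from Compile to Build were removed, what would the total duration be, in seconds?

23

Original critical path: Compile→Build→Scan→Smoke = 9+1+9+5 = 24 ⇒ 24 seconds.
Without Compile→Build, Build's earliest start moves from 9 to 5.
The longest chain is now Compile→IntegTest→Docs = 9+10+4 = 23, so the schedule takes 23 seconds.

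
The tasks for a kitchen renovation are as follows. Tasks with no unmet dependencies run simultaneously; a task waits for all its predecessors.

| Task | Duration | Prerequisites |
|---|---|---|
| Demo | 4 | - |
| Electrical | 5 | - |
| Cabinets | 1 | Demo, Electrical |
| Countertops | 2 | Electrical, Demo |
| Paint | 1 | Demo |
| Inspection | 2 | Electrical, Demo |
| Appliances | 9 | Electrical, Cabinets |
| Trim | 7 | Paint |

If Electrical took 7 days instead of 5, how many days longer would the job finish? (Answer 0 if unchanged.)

2

As given, the longest chain is Electrical→Cabinets→Appliances = 5+1+9 = 15, so the finish is 15 days.
Electrical is on the critical path; changing it to 7 makes that path 17 days.
That remains the longest chain; total 17 days.
Change in finish: 17 − 15 = +2 days.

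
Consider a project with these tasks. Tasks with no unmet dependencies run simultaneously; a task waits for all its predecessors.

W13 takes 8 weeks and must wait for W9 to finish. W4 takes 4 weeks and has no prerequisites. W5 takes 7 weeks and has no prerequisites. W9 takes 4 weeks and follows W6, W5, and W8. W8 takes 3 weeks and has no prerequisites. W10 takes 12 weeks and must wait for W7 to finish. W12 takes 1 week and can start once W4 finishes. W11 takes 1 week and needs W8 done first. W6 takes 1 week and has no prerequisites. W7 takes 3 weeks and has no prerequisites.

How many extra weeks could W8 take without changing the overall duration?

The longest chain is W5→W9→W13 = 7+4+8 = 19; overall finish 19 weeks.
Longest path through W8: 15 weeks (earliest finish 3, latest finish 7).
Slack of W8 = 4 − 0 = 4 weeks.

4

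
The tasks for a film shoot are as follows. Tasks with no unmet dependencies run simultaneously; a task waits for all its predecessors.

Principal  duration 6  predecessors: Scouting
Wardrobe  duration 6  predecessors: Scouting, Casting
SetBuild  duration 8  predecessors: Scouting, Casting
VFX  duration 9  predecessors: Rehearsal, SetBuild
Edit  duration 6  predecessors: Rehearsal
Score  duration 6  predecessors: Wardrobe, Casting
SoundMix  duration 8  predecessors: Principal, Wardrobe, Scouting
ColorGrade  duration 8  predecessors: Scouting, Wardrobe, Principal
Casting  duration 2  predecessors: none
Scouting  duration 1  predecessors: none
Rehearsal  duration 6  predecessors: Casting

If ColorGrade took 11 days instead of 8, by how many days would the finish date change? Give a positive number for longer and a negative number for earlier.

As given, the longest chain is Casting→SetBuild→VFX = 2+8+9 = 19, so the finish is 19 days.
ColorGrade is off the critical path — its longest chain is 16 days, giving 3 of slack.
The critical path is still Casting→SetBuild→VFX; finish is now 19 days.
Change in finish: 19 − 19 = +0 days.

0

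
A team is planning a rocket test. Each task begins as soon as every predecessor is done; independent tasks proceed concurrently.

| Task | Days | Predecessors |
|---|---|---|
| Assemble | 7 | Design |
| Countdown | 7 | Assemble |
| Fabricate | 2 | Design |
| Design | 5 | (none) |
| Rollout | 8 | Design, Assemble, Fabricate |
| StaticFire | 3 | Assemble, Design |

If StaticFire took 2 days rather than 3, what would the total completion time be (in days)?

Critical path before the change: Design→Assemble→Rollout = 5+7+8 = 20 giving 20 days.
StaticFire has 5 days of float (longest path through it is 15).
That remains the longest chain; total 20 days.

20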